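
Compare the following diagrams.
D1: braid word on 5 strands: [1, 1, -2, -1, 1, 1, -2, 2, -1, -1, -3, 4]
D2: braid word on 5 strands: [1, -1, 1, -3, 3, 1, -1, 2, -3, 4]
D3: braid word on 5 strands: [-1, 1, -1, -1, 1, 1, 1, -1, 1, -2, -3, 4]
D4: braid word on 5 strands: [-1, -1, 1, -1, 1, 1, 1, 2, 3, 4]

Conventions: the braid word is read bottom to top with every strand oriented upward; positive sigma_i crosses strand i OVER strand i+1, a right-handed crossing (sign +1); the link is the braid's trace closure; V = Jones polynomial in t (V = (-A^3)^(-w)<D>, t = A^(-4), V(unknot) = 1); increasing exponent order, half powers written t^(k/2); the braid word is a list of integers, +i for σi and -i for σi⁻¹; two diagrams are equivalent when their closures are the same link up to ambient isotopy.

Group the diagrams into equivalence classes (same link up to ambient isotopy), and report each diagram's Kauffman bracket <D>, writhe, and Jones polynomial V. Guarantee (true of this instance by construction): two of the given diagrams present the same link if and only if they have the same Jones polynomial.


classes: {D1, D2, D3, D4}
V(D1) = 1  [12 crossings, <D> = 1, w = 0]
D2 (bracket A^6; 10 crossings at w = +2): V = 1
V(D3) = 1  (w 0, c 12, <D> = 1)
D4 (bracket A^12; 10 crossings at w = +4): V = 1
insight: all 4 diagrams share one V(t), hence one class


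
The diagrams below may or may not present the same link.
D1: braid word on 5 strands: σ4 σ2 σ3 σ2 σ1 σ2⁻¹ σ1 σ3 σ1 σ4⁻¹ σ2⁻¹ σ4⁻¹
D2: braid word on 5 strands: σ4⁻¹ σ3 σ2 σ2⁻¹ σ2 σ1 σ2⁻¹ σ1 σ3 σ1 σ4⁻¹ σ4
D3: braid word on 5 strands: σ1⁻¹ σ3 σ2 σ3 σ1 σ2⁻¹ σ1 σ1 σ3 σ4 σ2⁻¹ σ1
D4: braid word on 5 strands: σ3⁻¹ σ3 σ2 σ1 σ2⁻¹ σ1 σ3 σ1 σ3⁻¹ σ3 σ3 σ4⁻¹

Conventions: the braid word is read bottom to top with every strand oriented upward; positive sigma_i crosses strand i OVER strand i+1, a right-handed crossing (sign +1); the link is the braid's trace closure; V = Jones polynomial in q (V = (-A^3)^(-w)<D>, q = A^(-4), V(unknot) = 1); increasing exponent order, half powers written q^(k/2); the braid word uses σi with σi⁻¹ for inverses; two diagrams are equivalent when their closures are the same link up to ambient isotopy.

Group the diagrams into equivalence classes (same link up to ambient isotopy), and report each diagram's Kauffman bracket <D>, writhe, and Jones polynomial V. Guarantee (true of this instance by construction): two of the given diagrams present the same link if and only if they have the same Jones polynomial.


grouping into links: {D1, D2, D3, D4}
V(D1) = q + 2q^3 + q^5  (w +4, c 12, <D> = A^-8 + 2 + A^8)
D2 (bracket A^-8 + 2 + A^8; 12 crossings at w = +4): V = q + 2q^3 + q^5
V(D3) = q + 2q^3 + q^5  [12 crossings, <D> = A^-2 + 2A^6 + A^14, w = +6]
V(D4) = q + 2q^3 + q^5  [12 crossings, <D> = A^-8 + 2 + A^8, w = +4]
why: one V(q) for all 4 diagrams — one class (guaranteed)


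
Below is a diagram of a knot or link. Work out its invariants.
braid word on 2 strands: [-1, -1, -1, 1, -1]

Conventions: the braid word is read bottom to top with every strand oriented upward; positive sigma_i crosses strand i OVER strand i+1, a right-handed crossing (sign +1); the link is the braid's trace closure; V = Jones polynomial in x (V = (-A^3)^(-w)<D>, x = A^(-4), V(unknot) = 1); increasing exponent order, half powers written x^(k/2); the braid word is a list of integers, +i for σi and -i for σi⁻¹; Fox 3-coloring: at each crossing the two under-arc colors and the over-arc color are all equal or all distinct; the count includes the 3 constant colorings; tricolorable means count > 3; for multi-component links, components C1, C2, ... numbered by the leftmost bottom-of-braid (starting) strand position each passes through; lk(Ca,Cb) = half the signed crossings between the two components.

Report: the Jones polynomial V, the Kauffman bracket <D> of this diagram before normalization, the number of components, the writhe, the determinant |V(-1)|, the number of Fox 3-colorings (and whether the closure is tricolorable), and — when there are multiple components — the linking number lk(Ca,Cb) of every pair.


V(x) = -x^-4 + x^-3 + x^-1
bracket: -A^-5 - A^3 + A^7, w = -3
1 component, writhe -3, over 5 crossings
det 3, colorings 9 of 3^5 — tricolorable
observation: inverse pairs cancel, leaving σ1⁻¹ σ1⁻¹ σ1⁻¹


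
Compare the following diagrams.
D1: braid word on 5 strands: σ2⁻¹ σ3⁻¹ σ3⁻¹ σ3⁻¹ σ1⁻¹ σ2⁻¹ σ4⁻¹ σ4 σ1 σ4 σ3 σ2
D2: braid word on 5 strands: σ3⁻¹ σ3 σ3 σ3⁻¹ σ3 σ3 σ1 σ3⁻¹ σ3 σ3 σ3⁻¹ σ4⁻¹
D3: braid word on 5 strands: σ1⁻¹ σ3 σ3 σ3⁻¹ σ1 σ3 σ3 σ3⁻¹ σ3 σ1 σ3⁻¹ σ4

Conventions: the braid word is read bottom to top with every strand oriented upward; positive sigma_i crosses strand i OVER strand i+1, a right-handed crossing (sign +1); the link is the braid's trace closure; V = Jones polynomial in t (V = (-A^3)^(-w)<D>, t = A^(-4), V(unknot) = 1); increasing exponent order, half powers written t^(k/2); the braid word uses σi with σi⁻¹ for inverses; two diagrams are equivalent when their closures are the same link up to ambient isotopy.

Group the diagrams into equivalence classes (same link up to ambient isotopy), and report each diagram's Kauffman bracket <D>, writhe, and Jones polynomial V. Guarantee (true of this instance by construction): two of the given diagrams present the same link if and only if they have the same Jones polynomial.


grouping into links: {D1} | {D2, D3}
V(D1) = t^-3 + t^-2 + t^-1 + 1  (w -2, c 12, <D> = A^-6 + A^-2 + A^2 + A^6)
V(D2) = 1 + t + t^2 + t^3  [12 crossings, <D> = A^-6 + A^-2 + A^2 + A^6, w = +2]
V(D3) = 1 + t + t^2 + t^3  [12 crossings, <D> = 1 + A^4 + A^8 + A^12, w = +4]
why: V(t) takes 2 values over 3 diagrams, fixing the grouping


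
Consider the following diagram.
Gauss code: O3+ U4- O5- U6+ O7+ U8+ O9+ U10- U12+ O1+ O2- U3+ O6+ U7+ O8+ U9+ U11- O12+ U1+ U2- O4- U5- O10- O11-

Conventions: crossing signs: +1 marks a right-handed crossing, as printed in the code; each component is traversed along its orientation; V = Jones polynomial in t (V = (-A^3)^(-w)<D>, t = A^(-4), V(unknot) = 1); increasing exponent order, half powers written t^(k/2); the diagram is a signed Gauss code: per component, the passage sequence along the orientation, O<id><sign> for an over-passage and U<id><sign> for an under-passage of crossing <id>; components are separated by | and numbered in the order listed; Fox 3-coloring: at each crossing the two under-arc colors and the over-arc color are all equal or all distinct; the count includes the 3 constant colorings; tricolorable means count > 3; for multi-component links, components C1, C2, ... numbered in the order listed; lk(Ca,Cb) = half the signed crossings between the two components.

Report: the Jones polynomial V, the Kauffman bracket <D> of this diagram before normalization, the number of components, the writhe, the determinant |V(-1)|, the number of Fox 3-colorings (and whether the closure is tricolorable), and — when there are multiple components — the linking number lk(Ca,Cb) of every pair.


V = -t^-2 + t^-1 - 1 + 3t - 2t^2 + 3t^3 - 2t^4 + t^5 - t^6
<D> = -A^-18 + A^-14 - 2A^-10 + 3A^-6 - 2A^-2 + 3A^2 - A^6 + A^10 - A^14 (w = +2)
1 component over 12 crossings, w = +2
9 Fox colorings among 3^12, |V(-1)| = 15: tricolorable
why: det 15 = |V(-1)|; divisible by 3, so tricolorable


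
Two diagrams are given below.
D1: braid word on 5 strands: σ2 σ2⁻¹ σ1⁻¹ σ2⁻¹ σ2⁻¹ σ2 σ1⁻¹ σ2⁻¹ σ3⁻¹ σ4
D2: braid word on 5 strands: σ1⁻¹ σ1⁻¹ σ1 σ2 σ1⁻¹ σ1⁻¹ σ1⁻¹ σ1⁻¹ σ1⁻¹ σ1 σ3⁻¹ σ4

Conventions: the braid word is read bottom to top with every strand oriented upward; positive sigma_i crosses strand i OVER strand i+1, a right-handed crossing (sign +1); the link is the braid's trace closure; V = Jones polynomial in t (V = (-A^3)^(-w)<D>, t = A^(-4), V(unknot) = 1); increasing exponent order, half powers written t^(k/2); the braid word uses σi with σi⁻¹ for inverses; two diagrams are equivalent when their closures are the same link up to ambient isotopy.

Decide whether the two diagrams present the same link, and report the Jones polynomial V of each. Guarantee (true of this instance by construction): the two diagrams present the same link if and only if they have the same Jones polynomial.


equivalent: no
D1 (bracket A^-8 + 1 - A^4; 10 crossings at w = -4): V = -t^-4 + t^-3 + t^-1
D2 (bracket A^-4 + A^4 - A^8 + A^12 - A^16; 12 crossings at w = -4): V = -t^-7 + t^-6 - t^-5 + t^-4 + t^-2
key observation: 2 values of V(t) split the 2 diagrams


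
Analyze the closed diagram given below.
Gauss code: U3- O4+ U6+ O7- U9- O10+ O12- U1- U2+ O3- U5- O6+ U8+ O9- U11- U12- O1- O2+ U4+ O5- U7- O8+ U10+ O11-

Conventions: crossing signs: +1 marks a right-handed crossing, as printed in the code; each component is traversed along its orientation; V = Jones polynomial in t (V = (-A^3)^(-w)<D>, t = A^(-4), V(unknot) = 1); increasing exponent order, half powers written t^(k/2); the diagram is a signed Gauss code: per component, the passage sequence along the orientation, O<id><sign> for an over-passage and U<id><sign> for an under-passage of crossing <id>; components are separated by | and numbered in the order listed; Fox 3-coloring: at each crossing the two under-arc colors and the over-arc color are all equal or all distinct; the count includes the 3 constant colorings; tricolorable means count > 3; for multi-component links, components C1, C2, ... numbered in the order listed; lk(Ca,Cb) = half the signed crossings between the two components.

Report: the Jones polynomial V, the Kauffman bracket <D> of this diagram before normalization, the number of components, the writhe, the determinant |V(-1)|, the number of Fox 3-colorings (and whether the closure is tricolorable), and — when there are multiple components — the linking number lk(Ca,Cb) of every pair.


V = t^-5 - 2t^-4 + 2t^-3 - 2t^-2 + 2t^-1 - 1 + t
<D> = A^-10 - A^-6 + 2A^-2 - 2A^2 + 2A^6 - 2A^10 + A^14 (w = -2)
1 component over 12 crossings, w = -2
3 Fox colorings among 3^12, |V(-1)| = 11: not tricolorable
why: the span of V is 6, forcing >= 6 crossings in any diagram


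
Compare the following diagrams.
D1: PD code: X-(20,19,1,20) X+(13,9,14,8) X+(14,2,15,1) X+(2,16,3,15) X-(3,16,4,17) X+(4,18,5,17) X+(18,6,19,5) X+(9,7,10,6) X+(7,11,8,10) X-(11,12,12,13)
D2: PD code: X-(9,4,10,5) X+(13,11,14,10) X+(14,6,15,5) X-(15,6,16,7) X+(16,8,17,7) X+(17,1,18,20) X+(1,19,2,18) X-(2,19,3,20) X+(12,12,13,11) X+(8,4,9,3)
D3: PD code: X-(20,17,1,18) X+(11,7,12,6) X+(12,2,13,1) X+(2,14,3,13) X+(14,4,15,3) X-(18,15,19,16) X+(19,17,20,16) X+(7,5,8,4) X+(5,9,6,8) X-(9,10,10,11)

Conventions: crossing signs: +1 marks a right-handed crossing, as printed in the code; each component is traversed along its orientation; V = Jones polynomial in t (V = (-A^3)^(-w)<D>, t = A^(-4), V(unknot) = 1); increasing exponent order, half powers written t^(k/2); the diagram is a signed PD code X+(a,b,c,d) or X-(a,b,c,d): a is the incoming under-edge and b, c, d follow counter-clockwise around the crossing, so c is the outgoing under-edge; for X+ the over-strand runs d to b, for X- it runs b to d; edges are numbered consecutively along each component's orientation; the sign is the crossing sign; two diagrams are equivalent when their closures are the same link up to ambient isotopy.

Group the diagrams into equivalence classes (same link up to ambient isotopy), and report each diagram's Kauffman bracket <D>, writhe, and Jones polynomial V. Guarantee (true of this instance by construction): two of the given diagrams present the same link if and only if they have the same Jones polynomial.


classes: {D1, D3} | {D2}
V(D1) = t^2 + 2t^4 - 2t^5 + t^6 - 2t^7 + t^8  [10 crossings, <D> = A^-20 - 2A^-16 + A^-12 - 2A^-8 + 2A^-4 + A^4, w = +4]
V(D2) = 1  (w +4, c 10, <D> = A^12)
V(D3) = t^2 + 2t^4 - 2t^5 + t^6 - 2t^7 + t^8  (w +4, c 10, <D> = A^-20 - 2A^-16 + A^-12 - 2A^-8 + 2A^-4 + A^4)
insight: comparing 3 Jones polynomials yields 2 groups


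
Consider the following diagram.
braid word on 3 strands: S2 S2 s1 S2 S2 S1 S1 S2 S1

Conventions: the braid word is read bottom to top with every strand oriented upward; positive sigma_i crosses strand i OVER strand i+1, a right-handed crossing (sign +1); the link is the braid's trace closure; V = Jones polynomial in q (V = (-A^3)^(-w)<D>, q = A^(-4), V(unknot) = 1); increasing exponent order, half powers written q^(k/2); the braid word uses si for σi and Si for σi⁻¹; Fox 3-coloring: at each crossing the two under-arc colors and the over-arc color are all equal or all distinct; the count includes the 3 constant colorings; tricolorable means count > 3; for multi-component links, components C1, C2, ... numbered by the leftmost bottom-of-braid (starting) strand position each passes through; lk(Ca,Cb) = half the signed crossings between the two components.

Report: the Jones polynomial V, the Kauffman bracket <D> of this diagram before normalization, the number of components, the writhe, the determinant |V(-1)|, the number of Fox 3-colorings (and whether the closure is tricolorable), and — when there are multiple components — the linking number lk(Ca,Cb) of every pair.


V(q) = q^(-19/2) - 2q^(-17/2) + 2q^(-15/2) - 2q^(-13/2) + 2q^(-11/2) - 2q^(-9/2) - q^(-5/2)
bracket: A^-11 + 2A^-3 - 2A + 2A^5 - 2A^9 + 2A^13 - A^17, w = -7
2 components, writhe -7, over 9 crossings
lk(C1,C2) = -2
det 12, colorings 9 of 3^9 — tricolorable
observation: summing lk over 1 pair gives -2


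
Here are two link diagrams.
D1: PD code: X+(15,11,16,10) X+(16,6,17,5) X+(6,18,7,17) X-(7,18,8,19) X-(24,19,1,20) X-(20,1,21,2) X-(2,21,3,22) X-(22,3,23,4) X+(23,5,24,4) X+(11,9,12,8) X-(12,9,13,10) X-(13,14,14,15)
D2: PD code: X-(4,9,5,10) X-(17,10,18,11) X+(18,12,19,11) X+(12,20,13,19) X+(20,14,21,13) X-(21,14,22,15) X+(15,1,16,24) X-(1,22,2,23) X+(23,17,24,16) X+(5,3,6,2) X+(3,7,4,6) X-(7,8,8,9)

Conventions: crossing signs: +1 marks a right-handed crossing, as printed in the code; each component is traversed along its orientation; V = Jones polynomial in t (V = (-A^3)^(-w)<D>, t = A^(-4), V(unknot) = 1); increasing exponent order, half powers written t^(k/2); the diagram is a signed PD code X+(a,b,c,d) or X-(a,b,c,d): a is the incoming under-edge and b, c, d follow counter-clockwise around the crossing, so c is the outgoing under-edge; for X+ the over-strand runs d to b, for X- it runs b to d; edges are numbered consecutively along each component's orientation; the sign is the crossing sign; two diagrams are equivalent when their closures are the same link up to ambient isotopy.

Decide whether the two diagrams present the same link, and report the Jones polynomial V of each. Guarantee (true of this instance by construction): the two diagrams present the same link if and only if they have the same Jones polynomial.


same link: no
V(D1) = -t^-4 + t^-3 + t^-1  [12 crossings, <D> = A^-2 + A^6 - A^10, w = -2]
V(D2) = 1  [12 crossings, <D> = A^6, w = +2]
insight: 2 classes among 2 diagrams; unequal V(t) rules out equality


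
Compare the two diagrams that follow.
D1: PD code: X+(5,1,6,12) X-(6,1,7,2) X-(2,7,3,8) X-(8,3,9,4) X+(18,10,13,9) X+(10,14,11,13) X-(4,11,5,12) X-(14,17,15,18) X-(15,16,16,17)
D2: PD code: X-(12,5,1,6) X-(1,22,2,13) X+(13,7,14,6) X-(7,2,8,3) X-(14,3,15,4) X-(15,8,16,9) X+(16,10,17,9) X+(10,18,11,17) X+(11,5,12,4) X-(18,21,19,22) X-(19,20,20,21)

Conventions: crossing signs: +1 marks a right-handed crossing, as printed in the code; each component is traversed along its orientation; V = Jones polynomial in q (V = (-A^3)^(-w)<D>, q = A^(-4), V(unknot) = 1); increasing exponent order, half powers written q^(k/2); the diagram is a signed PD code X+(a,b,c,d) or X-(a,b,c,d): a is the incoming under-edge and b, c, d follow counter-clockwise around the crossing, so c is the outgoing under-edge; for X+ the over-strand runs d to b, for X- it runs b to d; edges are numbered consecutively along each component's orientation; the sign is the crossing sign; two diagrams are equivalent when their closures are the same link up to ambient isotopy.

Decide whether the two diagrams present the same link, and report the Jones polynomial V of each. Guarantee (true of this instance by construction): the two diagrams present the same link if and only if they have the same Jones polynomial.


equivalent: no
V(D1) = q^(-7/2) - q^(-5/2) + q^(-3/2) - 2q^(-1/2) - q^(3/2)  (w -3, c 9, <D> = A^-15 + 2A^-7 - A^-3 + A - A^5)
D2 (bracket A^-11 + A^-7; 11 crossings at w = -3): V = -q^(-1/2) - q^(1/2)
why: 2 values of V(q) split the 2 diagrams


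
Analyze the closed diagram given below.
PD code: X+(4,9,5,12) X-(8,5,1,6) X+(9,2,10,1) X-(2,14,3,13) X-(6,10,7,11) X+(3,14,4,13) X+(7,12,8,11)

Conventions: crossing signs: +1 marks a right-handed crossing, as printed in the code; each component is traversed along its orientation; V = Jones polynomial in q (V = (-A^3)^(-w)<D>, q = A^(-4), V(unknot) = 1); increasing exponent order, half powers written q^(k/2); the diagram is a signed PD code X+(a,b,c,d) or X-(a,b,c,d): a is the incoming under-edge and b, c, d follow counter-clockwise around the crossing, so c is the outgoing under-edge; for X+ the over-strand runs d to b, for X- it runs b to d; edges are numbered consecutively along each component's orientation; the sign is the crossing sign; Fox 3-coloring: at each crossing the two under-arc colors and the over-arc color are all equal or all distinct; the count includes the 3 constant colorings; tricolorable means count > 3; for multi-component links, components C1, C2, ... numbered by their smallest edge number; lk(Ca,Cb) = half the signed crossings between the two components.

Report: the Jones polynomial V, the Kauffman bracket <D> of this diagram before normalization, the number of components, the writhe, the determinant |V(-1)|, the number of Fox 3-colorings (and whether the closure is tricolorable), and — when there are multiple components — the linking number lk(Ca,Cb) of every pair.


Jones polynomial: V(q) = 1 + q + q^2 + q^3
<D> = -A^-9 - A^-5 - A^-1 - A^3; writhe +1
components 3, writhe +1 (7 crossings)
linking number lk(C1,C2) = +1
lk(C1,C3): 0
lk(C2,C3) = 0
3-colorings: 9 of 3^8, det 0 — tricolorable
note: w = +1 shifts under R1 moves; the (-A^3)^(-1) factor cancels that in V


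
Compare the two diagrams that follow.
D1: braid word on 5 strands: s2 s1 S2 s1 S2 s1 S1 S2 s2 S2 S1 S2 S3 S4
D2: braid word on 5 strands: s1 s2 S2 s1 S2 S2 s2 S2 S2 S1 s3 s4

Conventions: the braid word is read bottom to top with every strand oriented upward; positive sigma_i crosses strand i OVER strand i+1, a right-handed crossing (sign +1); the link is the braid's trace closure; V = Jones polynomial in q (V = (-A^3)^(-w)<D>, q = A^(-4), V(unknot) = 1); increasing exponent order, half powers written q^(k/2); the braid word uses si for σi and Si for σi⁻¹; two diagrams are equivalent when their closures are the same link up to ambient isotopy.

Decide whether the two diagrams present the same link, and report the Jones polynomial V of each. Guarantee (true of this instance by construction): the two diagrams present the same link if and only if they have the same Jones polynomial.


same link: yes
V(D1) = -q^-4 + q^-3 + q^-1  [14 crossings, <D> = A^-8 + 1 - A^4, w = -4]
D2 (bracket A^4 + A^12 - A^16; 12 crossings at w = 0): V = -q^-4 + q^-3 + q^-1
note: all 2 diagrams share one V(q), hence one class


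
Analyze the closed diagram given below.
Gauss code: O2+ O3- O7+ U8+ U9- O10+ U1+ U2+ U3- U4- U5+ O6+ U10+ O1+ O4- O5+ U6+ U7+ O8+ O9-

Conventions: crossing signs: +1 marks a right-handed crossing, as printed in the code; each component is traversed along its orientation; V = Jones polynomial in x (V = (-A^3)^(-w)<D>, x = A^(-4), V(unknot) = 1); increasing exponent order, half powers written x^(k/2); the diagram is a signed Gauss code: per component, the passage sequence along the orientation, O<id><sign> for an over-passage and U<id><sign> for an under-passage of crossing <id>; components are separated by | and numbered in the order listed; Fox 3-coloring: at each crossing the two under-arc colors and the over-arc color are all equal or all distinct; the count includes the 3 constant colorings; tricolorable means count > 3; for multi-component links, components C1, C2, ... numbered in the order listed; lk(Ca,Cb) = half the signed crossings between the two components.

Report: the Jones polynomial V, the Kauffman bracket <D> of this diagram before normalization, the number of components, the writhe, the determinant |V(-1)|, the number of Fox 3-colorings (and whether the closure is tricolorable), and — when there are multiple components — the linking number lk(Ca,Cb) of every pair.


V = x + x^3 - x^4
<D> = -A^-4 + 1 + A^8 (w = +4)
1 component over 10 crossings, w = +4
9 Fox colorings among 3^10, |V(-1)| = 3: tricolorable
why: w = +4 (over 10 crossings) is diagram-only; (-A^3)^(-4) removes it from V


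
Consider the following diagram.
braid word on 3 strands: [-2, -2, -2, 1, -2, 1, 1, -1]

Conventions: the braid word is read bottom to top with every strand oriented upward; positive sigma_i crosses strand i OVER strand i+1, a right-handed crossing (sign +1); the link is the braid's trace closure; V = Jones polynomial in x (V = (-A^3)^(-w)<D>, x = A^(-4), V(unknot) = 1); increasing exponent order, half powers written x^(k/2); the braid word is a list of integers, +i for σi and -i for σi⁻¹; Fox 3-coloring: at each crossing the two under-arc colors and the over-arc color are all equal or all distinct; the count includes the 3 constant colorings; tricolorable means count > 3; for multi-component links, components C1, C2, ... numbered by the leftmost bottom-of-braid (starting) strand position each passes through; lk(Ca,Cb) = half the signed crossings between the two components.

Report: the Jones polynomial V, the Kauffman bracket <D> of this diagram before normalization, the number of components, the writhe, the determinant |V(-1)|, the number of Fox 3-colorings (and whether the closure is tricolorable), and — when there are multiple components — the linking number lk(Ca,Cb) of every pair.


V = x^-5 - 2x^-4 + 2x^-3 - 2x^-2 + 2x^-1 - 1 + x
<D> = A^-10 - A^-6 + 2A^-2 - 2A^2 + 2A^6 - 2A^10 + A^14 (w = -2)
1 component over 8 crossings, w = -2
3 Fox colorings among 3^8, |V(-1)| = 11: not tricolorable
why: free reduction leaves σ2⁻¹ σ2⁻¹ σ2⁻¹ σ1 σ2⁻¹ σ1 of the original 8 letters


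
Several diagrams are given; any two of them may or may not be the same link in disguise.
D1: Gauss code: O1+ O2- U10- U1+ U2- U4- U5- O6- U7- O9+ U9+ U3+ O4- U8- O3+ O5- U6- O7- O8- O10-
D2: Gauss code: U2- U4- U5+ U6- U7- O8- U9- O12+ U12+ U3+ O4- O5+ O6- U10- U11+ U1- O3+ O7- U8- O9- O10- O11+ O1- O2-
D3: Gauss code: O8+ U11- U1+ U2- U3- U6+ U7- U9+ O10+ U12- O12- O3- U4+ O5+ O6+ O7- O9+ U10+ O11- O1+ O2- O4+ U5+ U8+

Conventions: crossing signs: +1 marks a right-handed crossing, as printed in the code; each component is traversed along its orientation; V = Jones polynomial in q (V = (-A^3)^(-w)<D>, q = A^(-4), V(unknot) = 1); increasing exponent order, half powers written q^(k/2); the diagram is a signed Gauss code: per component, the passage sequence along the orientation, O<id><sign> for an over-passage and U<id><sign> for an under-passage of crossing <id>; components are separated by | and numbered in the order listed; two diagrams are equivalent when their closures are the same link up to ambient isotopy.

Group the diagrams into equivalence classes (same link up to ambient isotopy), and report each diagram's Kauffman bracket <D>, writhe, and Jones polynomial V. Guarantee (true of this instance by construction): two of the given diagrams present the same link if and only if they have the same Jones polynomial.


equivalence classes: {D1, D2} | {D3}
D1 (bracket A^-8 - A^-4 + 2 - A^4 + A^8 - A^12; 10 crossings at w = -4): V = -q^-6 + q^-5 - q^-4 + 2q^-3 - q^-2 + q^-1
V(D2) = -q^-6 + q^-5 - q^-4 + 2q^-3 - q^-2 + q^-1  [12 crossings, <D> = A^-8 - A^-4 + 2 - A^4 + A^8 - A^12, w = -4]
V(D3) = q + q^3 - q^4  (w +2, c 12, <D> = -A^-10 + A^-6 + A^2)
observation: 2 values of V(q) split the 3 diagrams


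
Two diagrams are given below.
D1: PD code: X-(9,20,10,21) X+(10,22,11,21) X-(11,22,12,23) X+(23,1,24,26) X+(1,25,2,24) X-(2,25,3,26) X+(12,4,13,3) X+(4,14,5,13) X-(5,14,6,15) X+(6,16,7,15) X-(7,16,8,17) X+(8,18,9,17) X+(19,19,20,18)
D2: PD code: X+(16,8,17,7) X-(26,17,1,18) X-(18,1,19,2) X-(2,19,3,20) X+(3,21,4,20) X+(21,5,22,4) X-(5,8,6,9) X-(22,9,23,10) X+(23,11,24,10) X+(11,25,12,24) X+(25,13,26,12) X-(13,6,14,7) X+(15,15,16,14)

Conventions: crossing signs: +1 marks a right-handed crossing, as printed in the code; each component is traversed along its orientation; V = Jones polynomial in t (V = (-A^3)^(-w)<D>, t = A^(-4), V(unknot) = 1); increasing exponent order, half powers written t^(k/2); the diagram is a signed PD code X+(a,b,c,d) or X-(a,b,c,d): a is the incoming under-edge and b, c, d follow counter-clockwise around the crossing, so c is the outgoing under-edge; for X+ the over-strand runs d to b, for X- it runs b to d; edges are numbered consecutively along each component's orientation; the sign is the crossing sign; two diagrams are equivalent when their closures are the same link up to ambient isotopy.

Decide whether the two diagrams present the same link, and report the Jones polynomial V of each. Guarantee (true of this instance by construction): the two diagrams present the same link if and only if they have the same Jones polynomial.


equivalent: yes
V(D1) = 1  (w +3, c 13, <D> = -A^9)
V(D2) = 1  [13 crossings, <D> = -A^3, w = +1]
key observation: from 13 to 13 crossings by R-moves: one link, two diagrams


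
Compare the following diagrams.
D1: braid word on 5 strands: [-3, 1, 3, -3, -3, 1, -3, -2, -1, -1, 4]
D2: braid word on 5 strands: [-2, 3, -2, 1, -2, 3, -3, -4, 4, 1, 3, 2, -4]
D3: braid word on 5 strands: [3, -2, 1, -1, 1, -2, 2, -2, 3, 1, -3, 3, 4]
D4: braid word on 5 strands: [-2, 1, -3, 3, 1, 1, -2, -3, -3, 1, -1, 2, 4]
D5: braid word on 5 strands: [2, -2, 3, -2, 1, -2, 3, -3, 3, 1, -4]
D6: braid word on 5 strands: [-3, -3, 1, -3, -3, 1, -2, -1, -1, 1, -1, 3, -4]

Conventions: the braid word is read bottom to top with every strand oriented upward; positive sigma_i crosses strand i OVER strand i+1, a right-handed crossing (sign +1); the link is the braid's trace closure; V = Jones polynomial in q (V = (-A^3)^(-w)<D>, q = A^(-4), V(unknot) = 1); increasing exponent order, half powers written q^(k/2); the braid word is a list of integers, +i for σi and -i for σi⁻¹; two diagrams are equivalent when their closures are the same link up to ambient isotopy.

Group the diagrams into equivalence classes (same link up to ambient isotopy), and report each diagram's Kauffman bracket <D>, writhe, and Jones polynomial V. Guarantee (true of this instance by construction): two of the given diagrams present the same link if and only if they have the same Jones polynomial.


classes: {D1, D6} | {D2, D3, D5} | {D4}
V(D1) = q^(-9/2) - q^(-5/2) - q^(-3/2) - q^(-1/2)  [11 crossings, <D> = A^-7 + A^-3 + A - A^9, w = -3]
V(D2) = -q^(-3/2) + q^(-1/2) - 2q^(1/2) + 2q^(3/2) - 2q^(5/2) + q^(7/2) - q^(9/2)  [13 crossings, <D> = A^-15 - A^-11 + 2A^-7 - 2A^-3 + 2A - A^5 + A^9, w = +1]
V(D3) = -q^(-3/2) + q^(-1/2) - 2q^(1/2) + 2q^(3/2) - 2q^(5/2) + q^(7/2) - q^(9/2)  [13 crossings, <D> = A^-9 - A^-5 + 2A^-1 - 2A^3 + 2A^7 - A^11 + A^15, w = +3]
D4 (bracket -A^-11 + A^-7 - A^-3 + 2A + A^9; 13 crossings at w = +1): V = -q^(-3/2) - 2q^(1/2) + q^(3/2) - q^(5/2) + q^(7/2)
V(D5) = -q^(-3/2) + q^(-1/2) - 2q^(1/2) + 2q^(3/2) - 2q^(5/2) + q^(7/2) - q^(9/2)  [11 crossings, <D> = A^-15 - A^-11 + 2A^-7 - 2A^-3 + 2A - A^5 + A^9, w = +1]
D6 (bracket A^-13 + A^-9 + A^-5 - A^3; 13 crossings at w = -5): V = q^(-9/2) - q^(-5/2) - q^(-3/2) - q^(-1/2)
note: V(q) takes 3 values over 6 diagrams, fixing the grouping


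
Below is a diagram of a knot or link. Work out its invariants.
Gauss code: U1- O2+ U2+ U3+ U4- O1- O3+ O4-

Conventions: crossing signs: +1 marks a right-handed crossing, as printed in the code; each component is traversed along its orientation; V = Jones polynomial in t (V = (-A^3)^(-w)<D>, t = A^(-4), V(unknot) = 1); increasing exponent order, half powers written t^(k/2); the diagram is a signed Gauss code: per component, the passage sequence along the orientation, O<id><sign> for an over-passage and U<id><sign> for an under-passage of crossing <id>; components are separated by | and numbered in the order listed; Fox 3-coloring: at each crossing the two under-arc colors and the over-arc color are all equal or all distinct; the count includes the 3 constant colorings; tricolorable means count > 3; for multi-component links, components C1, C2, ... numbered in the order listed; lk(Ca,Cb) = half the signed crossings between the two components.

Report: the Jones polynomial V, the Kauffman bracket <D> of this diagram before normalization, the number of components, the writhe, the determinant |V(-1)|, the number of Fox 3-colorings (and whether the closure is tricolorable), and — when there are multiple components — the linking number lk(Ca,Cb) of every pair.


Jones polynomial: V(t) = 1
<D> = 1; writhe 0
components 1, writhe 0 (4 crossings)
3-colorings: 3 of 3^4, det 1 — not tricolorable
note: w = 0 (over 4 crossings) is diagram-only; (-A^3)^(0) removes it from V


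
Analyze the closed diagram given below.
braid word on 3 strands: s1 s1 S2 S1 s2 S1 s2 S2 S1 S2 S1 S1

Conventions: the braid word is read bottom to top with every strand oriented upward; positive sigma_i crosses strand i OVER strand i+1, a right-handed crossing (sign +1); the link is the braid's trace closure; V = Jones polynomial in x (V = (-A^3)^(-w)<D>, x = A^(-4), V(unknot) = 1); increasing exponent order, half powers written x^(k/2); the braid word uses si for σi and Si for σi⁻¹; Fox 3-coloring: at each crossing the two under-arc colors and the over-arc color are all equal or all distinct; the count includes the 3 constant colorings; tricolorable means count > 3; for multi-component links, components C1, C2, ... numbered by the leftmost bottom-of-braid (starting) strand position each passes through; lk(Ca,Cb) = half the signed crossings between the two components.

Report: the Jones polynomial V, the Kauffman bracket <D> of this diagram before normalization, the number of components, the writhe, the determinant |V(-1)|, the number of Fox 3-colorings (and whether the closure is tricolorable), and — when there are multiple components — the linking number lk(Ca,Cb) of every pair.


V(x) = -x^-6 + x^-5 - x^-4 + 2x^-3 - x^-2 + x^-1
bracket: A^-8 - A^-4 + 2 - A^4 + A^8 - A^12, w = -4
1 component, writhe -4, over 12 crossings
det 7, colorings 3 of 3^12 — not tricolorable
observation: w = -4 (over 12 crossings) is diagram-only; (-A^3)^(4) removes it from V


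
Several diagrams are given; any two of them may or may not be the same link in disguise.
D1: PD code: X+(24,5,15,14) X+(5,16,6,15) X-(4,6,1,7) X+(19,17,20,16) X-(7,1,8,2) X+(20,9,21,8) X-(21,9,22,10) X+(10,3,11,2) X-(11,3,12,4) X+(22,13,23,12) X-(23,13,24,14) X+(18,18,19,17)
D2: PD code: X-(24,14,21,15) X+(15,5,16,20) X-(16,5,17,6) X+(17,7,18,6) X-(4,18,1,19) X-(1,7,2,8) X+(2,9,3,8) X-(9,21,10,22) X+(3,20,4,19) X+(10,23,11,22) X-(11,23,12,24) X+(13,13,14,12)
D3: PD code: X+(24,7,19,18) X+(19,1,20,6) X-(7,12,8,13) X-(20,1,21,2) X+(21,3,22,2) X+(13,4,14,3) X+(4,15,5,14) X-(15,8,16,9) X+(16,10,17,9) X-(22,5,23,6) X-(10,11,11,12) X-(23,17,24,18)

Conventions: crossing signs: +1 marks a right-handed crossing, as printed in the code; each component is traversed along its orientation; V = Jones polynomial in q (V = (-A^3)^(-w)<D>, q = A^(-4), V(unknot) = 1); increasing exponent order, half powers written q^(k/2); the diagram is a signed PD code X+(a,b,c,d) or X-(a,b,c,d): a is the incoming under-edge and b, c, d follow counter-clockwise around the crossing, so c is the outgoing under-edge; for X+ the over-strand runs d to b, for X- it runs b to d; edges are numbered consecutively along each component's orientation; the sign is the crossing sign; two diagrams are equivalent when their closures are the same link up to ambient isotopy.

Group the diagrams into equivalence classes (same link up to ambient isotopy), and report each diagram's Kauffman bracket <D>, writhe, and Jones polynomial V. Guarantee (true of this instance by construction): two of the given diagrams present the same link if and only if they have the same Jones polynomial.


classes: {D1} | {D2} | {D3}
V(D1) = q^-2 + 2 + q^2  [12 crossings, <D> = A^-2 + 2A^6 + A^14, w = +2]
D2 (bracket 1 + A^4 + A^8 + A^12; 12 crossings at w = 0): V = q^-3 + q^-2 + q^-1 + 1
V(D3) = 1 + q + q^2 + q^3  [12 crossings, <D> = A^-12 + A^-8 + A^-4 + 1, w = 0]
note: comparing 3 Jones polynomials yields 3 groups


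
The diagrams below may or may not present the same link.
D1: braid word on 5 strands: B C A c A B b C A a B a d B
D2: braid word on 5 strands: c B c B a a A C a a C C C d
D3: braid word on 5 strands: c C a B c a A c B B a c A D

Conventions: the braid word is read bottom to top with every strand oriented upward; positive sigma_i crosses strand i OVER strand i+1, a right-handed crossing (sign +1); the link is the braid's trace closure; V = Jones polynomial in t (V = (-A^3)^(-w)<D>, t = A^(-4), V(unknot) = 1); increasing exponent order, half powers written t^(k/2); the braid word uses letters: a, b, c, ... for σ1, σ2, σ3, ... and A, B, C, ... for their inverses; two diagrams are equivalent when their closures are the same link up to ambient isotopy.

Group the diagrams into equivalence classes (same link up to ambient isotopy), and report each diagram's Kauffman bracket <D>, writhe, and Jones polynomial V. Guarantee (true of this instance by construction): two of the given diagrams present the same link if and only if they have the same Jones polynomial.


grouping into links: {D1} | {D2} | {D3}
V(D1) = -t^-6 + t^-5 - t^-4 + 2t^-3 - t^-2 + t^-1  (w -4, c 14, <D> = A^-8 - A^-4 + 2 - A^4 + A^8 - A^12)
D2 (bracket -A^-12 + 2A^-8 - 3A^-4 + 4 - 3A^4 + 4A^8 - 2A^12 + A^16 - A^20; 14 crossings at w = 0): V = -t^-5 + t^-4 - 2t^-3 + 4t^-2 - 3t^-1 + 4 - 3t + 2t^2 - t^3
D3 (bracket -A^-12 + 2A^-8 - 2A^-4 + 3 - 2A^4 + 2A^8 - A^12; 14 crossings at w = 0): V = -t^-3 + 2t^-2 - 2t^-1 + 3 - 2t + 2t^2 - t^3
why: V(t) takes 3 values over 3 diagrams, fixing the grouping


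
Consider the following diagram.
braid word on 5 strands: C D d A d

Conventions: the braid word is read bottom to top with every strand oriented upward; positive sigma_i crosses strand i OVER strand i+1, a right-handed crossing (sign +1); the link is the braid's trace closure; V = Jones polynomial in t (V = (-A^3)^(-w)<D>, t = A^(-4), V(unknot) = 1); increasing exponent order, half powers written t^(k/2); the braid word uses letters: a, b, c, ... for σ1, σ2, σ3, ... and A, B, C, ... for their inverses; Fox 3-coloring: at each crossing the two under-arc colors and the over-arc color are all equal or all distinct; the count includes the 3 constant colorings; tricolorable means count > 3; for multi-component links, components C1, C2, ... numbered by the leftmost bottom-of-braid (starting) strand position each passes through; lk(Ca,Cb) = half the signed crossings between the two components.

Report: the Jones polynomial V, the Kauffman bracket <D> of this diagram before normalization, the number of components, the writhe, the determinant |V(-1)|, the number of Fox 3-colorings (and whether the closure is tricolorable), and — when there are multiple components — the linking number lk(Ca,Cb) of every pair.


V = -t^(-1/2) - t^(1/2)
<D> = A^-5 + A^-1 (w = -1)
2 components over 5 crossings, w = -1
lk(C1,C2): 0
9 Fox colorings among 3^5, |V(-1)| = 0: tricolorable
why: all 2 components of this link are unlinked algebraically


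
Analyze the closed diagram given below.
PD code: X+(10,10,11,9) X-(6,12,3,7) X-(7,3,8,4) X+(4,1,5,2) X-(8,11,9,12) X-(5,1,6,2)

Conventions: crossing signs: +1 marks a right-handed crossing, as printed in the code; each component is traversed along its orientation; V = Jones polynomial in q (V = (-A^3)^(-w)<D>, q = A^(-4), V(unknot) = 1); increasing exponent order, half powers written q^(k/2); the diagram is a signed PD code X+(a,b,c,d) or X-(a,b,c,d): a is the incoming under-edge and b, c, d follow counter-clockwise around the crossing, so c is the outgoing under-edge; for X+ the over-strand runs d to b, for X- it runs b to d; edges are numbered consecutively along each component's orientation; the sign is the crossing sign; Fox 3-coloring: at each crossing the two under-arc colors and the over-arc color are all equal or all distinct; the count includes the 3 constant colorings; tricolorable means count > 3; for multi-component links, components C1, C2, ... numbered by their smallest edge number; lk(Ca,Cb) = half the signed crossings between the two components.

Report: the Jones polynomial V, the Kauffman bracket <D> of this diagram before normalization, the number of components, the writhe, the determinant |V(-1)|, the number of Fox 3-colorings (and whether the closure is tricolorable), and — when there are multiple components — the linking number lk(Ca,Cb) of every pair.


V(q) = q^-3 + q^-2 + q^-1 + 1
bracket: A^-6 + A^-2 + A^2 + A^6, w = -2
3 components, writhe -2, over 6 crossings
lk(C1,C2) = 0
linking number lk(C1,C3) = 0
lk(C2,C3): -1
det 0, colorings 9 of 3^7 — tricolorable
observation: summing lk over 3 pairs gives -1


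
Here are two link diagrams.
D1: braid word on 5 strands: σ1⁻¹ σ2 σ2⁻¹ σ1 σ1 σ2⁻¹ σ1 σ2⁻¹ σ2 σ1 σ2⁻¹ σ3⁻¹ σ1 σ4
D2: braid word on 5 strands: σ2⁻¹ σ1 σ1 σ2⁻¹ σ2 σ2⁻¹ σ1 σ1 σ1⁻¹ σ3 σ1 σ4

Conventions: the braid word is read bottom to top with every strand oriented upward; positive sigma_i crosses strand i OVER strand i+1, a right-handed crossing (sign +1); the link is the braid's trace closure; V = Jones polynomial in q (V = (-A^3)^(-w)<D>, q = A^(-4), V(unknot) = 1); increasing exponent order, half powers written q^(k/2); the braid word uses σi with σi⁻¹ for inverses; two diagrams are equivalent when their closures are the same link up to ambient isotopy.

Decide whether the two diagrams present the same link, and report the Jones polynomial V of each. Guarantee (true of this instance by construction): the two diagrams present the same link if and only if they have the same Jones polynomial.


same link: yes
V(D1) = q^-1 - 1 + 3q - q^2 + 3q^3 - 2q^4 + q^5  [14 crossings, <D> = A^-14 - 2A^-10 + 3A^-6 - A^-2 + 3A^2 - A^6 + A^10, w = +2]
V(D2) = q^-1 - 1 + 3q - q^2 + 3q^3 - 2q^4 + q^5  (w +4, c 12, <D> = A^-8 - 2A^-4 + 3 - A^4 + 3A^8 - A^12 + A^16)
note: one V(q) for all 2 diagrams — one class (guaranteed)


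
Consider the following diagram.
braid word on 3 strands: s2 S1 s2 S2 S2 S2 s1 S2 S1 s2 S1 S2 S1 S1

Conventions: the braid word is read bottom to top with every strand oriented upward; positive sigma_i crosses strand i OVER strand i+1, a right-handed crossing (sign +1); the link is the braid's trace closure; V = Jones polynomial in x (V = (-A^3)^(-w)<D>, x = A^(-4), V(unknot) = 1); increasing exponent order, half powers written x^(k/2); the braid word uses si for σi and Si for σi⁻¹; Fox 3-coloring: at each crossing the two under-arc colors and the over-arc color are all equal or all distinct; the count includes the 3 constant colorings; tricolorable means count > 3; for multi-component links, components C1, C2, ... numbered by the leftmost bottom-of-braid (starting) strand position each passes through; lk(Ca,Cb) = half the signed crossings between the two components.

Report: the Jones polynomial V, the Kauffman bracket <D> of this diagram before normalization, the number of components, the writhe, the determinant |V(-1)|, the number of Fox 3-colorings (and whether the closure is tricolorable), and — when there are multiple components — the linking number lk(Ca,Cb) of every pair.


Jones polynomial: V(x) = x^-8 - 2x^-7 + x^-6 - 2x^-5 + 2x^-4 + x^-2
<D> = A^-10 + 2A^-2 - 2A^2 + A^6 - 2A^10 + A^14; writhe -6
components 1, writhe -6 (14 crossings)
3-colorings: 27 of 3^14, det 9 — tricolorable
note: free reduction leaves σ2 σ1⁻¹ σ2⁻¹ σ2⁻¹ σ1 σ2⁻¹ σ1⁻¹ σ2 σ1⁻¹ σ2⁻¹ σ1⁻¹ σ1⁻¹ of the original 14 letters
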